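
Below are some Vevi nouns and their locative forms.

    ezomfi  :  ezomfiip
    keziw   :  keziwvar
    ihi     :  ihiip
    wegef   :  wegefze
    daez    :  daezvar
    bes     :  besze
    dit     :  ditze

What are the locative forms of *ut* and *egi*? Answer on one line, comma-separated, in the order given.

utze, egiip

The suffix is conditioned by the final sound: -ze when the stem ends in a voiceless consonant (*wegef*, *bes*, *dit*); -var when the stem ends in a voiced consonant (*keziw*, *daez*); -ip when the stem ends in a vowel (*ezomfi*, *ihi*).
*ut* — final sound /t/ (a voiceless consonant) → -ze → *utze*.
*egi*: final sound = /i/, a vowel → -ip → *egiip*.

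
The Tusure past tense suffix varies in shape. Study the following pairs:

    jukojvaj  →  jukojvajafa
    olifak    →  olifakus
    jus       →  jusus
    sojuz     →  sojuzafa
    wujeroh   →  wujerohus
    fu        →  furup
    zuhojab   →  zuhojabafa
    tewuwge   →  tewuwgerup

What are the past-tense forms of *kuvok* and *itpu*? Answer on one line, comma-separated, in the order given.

kuvokus, itpurup

The alternation tracks the final sound of the stem — -us when the stem ends in a voiceless consonant (*olifak*, *jus*, *wujeroh*); -afa when the stem ends in a voiced consonant (*jukojvaj*, *sojuz*, *zuhojab*); -rup when the stem ends in a vowel (*fu*, *tewuwge*).
*kuvok*: final sound = /k/, a voiceless consonant → -us → *kuvokus*.
*itpu* — final sound /u/ (a vowel) → -rup → *itpurup*.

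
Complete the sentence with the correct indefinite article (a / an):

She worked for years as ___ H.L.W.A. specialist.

an

The indefinite article is chosen by the initial *sound* of the following word, not its spelling.
The initialism *H.L.W.A.* is read letter by letter; the first letter, H, is pronounced /eɪtʃ/, which begins with a vowel sound.
So the article is *an*: She worked for years as an H.L.W.A. specialist.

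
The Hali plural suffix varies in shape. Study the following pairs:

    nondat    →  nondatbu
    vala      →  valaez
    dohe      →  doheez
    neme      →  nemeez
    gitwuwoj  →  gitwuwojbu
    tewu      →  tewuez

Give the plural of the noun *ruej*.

The suffix is conditioned by the final sound: -bu when the stem ends in a consonant (*nondat*, *gitwuwoj*); -ez when the stem ends in a vowel (*vala*, *dohe*, *neme*, *tewu*).
*ruej*: final sound = /j/, a consonant → -bu → *ruejbu*.

ruejbu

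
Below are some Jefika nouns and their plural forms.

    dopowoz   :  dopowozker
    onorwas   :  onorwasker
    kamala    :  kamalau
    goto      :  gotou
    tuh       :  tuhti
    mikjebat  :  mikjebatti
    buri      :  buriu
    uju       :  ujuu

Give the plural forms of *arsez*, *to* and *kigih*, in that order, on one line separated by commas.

arsezker, tou, kigihti

The pattern is sibilance of the final sound: -ker when the stem ends in a sibilant (*dopowoz*, *onorwas*); -ti when the stem ends in a non-sibilant consonant (*tuh*, *mikjebat*); -u when the stem ends in a vowel (*kamala*, *goto*, *buri*, *uju*).
The final sound of *arsez* is /z/, which is a sibilant, so the suffix is -ker, giving *arsezker*.
The final sound of *to* is /o/, which is a vowel, so the suffix is -u, giving *tou*.
The final sound of *kigih* is /h/, which is a non-sibilant consonant, so the suffix is -ti, giving *kigihti*.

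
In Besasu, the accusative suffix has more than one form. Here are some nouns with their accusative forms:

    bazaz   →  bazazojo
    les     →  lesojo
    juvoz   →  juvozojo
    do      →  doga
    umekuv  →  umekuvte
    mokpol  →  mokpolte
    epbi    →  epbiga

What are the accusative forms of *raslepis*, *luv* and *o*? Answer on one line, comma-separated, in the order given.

raslepisojo, luvte, oga

The alternation tracks the final sound of the stem — -ojo when the stem ends in a sibilant (*bazaz*, *les*, *juvoz*); -te when the stem ends in a non-sibilant consonant (*umekuv*, *mokpol*); -ga when the stem ends in a vowel (*do*, *epbi*).
Since the final sound of *raslepis* is /s/ (a sibilant), it takes -ojo, giving *raslepisojo*.
Since the final sound of *luv* is /v/ (a non-sibilant consonant), it takes -te, giving *luvte*.
*o*: final sound = /o/, a vowel → -ga → *oga*.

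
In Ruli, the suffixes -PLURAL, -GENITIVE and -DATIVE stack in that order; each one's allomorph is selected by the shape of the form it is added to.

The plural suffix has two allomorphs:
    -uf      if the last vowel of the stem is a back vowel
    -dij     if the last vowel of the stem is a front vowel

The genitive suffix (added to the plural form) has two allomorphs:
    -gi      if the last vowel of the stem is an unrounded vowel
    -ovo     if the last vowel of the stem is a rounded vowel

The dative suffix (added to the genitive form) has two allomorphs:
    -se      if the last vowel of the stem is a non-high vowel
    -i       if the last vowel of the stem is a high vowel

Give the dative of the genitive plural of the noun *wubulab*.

wubulabufovose

*wubulab*: last vowel = /a/, a back vowel → -uf → *wubulabuf*.
The plural form *wubulabuf* — last vowel /u/ (a rounded vowel) → -ovo → *wubulabufovo*.
The genitive form *wubulabufovo* — last vowel /o/ (a non-high vowel) → -se → *wubulabufovose*.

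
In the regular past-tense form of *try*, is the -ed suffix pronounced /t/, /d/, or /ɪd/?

The stem *try* ends in a voiced sound other than /d/.
The -ed suffix is realized as /ɪd/ after /t, d/; as /t/ after other voiceless consonants; and as /d/ after other voiced sounds.
So -ed on *try* is pronounced /d/.

/d/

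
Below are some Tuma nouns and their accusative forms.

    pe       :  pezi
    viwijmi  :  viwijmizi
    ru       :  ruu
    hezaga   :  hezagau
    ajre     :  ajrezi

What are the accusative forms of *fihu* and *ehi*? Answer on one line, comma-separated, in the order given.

fihuu, ehizi

Looking at the last vowel of each stem: -zi when the last vowel of the stem is a front vowel (*pe*, *viwijmi*, *ajre*); -u when the last vowel of the stem is a back vowel (*ru*, *hezaga*).
The last vowel of *fihu* is /u/, which is a back vowel, so the suffix is -u, giving *fihuu*.
*ehi*: last vowel = /i/, a front vowel → -zi → *ehizi*.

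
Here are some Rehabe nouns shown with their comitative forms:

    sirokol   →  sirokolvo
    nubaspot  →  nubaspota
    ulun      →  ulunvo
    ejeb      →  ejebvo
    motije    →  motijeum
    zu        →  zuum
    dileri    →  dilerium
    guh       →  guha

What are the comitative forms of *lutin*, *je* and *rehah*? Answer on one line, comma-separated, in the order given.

Looking at the final sound of each stem: -a when the stem ends in a voiceless consonant (*nubaspot*, *guh*); -vo when the stem ends in a voiced consonant (*sirokol*, *ulun*, *ejeb*); -um when the stem ends in a vowel (*motije*, *zu*, *dileri*).
*lutin*: final sound = /n/, a voiced consonant → -vo → *lutinvo*.
Since the final sound of *je* is /e/ (a vowel), it takes -um, giving *jeum*.
*rehah* — final sound /h/ (a voiceless consonant) → -a → *rehaha*.

lutinvo, jeum, rehaha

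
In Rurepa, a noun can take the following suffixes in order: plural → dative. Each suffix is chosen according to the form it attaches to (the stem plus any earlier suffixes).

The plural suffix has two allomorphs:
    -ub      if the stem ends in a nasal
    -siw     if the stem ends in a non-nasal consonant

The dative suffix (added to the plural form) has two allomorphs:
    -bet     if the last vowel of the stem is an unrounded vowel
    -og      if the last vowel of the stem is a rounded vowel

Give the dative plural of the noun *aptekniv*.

*aptekniv*: final consonant = /v/, non-nasal → -siw → *apteknivsiw*.
Since the last vowel of the plural form *apteknivsiw* is /i/ (an unrounded vowel), it takes -bet, giving *apteknivsiwbet*.

apteknivsiwbet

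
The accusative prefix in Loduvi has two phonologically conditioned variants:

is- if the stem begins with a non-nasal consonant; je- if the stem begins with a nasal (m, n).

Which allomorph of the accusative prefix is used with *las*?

The first consonant of *las* is /l/, which is non-nasal, so the prefix is is-.

is-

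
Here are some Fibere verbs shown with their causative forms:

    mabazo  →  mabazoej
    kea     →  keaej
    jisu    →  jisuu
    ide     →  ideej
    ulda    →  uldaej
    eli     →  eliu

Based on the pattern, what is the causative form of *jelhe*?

The alternation tracks the last vowel of the stem — -u when the last vowel of the stem is a high vowel (*jisu*, *eli*); -ej when the last vowel of the stem is a non-high vowel (*mabazo*, *kea*, *ide*, *ulda*).
*jelhe* — last vowel /e/ (a non-high vowel) → -ej → *jelheej*.

jelheej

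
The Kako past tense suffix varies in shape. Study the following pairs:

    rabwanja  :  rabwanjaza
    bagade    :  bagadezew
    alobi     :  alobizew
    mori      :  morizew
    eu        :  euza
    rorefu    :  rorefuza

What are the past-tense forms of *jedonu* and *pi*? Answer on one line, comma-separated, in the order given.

jedonuza, pizew

The alternation tracks the last vowel of the stem — -zew when the last vowel of the stem is a front vowel (*bagade*, *alobi*, *mori*); -za when the last vowel of the stem is a back vowel (*rabwanja*, *eu*, *rorefu*).
The last vowel of *jedonu* is /u/, which is a back vowel, so the suffix is -za, giving *jedonuza*.
Since the last vowel of *pi* is /i/ (a front vowel), it takes -zew, giving *pizew*.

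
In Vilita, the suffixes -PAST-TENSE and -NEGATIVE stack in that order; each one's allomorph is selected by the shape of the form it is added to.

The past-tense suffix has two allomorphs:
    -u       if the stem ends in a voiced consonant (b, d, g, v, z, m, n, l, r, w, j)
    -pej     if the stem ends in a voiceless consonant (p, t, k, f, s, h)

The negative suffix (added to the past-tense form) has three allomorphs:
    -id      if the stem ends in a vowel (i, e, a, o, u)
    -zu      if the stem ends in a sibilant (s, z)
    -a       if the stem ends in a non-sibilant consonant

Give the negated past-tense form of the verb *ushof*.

Since the final consonant of *ushof* is /f/ (voiceless), it takes -pej, giving *ushofpej*.
Since the final sound of the past-tense form *ushofpej* is /j/ (a non-sibilant consonant), it takes -a, giving *ushofpeja*.

ushofpeja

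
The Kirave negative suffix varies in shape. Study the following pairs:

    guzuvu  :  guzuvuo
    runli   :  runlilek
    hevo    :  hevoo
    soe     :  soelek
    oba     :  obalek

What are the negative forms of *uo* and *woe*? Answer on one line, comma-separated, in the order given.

The suffix is conditioned by the last vowel: -o when the last vowel of the stem is a rounded vowel (*guzuvu*, *hevo*); -lek when the last vowel of the stem is an unrounded vowel (*runli*, *soe*, *oba*).
*uo* — last vowel /o/ (a rounded vowel) → -o → *uoo*.
Since the last vowel of *woe* is /e/ (an unrounded vowel), it takes -lek, giving *woelek*.

uoo, woelek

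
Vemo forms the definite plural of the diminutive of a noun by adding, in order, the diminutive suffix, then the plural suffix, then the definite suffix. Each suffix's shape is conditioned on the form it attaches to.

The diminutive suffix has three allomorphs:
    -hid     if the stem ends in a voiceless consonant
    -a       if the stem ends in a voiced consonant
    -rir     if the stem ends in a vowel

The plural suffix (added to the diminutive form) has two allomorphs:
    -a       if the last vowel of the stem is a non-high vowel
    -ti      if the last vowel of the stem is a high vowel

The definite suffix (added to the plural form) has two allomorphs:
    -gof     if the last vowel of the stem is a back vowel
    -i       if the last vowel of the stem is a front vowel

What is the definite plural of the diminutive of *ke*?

kerirtii

The final sound of *ke* is /e/, which is a vowel, so the diminutive suffix is -rir, giving *kerir*.
The diminutive form *kerir*: last vowel = /i/, a high vowel → -ti → *kerirti*.
The plural form *kerirti*: last vowel = /i/, a front vowel → -i → *kerirtii*.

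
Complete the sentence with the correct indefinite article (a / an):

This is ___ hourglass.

an

The indefinite article is chosen by the initial *sound* of the following word, not its spelling.
*hourglass* begins with the sound /aʊ/ (silent h) — a vowel sound.
So the article is *an*: This is an hourglass.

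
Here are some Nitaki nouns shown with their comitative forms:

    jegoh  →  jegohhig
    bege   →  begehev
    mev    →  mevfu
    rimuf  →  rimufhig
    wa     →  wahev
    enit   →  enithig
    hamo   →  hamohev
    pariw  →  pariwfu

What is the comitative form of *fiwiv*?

fiwivfu

The suffix is conditioned by the final sound: -hig when the stem ends in a voiceless consonant (*jegoh*, *rimuf*, *enit*); -fu when the stem ends in a voiced consonant (*mev*, *pariw*); -hev when the stem ends in a vowel (*bege*, *wa*, *hamo*).
*fiwiv*: final sound = /v/, a voiced consonant → -fu → *fiwivfu*.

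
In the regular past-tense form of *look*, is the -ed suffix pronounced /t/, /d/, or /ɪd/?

/t/

The stem *look* ends in a voiceless consonant other than /t/.
The -ed suffix is realized as /ɪd/ after /t, d/; as /t/ after other voiceless consonants; and as /d/ after other voiced sounds.
So -ed on *look* is pronounced /t/.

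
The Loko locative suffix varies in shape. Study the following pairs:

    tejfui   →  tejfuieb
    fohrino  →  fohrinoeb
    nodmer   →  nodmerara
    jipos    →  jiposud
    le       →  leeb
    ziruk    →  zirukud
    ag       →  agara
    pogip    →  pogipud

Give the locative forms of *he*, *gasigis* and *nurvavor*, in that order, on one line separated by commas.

The pattern is voicing of the final sound: -ud when the stem ends in a voiceless consonant (*jipos*, *ziruk*, *pogip*); -ara when the stem ends in a voiced consonant (*nodmer*, *ag*); -eb when the stem ends in a vowel (*tejfui*, *fohrino*, *le*).
Since the final sound of *he* is /e/ (a vowel), it takes -eb, giving *heeb*.
*gasigis* — final sound /s/ (a voiceless consonant) → -ud → *gasigisud*.
*nurvavor* — final sound /r/ (a voiced consonant) → -ara → *nurvavorara*.

heeb, gasigisud, nurvavorara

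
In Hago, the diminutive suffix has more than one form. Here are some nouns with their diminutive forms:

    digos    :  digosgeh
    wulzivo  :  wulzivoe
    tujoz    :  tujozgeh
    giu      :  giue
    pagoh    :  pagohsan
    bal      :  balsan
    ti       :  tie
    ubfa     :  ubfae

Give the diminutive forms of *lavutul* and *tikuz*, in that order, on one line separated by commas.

lavutulsan, tikuzgeh

The alternation tracks the final sound of the stem — -geh when the stem ends in a sibilant (*digos*, *tujoz*); -san when the stem ends in a non-sibilant consonant (*pagoh*, *bal*); -e when the stem ends in a vowel (*wulzivo*, *giu*, *ti*, *ubfa*).
*lavutul*: final sound = /l/, a non-sibilant consonant → -san → *lavutulsan*.
*tikuz*: final sound = /z/, a sibilant → -geh → *tikuzgeh*.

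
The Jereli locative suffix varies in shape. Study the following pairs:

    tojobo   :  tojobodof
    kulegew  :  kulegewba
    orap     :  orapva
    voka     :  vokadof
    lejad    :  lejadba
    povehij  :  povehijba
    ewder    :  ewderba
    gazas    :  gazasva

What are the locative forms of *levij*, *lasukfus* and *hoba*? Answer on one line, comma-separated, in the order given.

levijba, lasukfusva, hobadof

Looking at the final sound of each stem: -va when the stem ends in a voiceless consonant (*orap*, *gazas*); -ba when the stem ends in a voiced consonant (*kulegew*, *lejad*, *povehij*, *ewder*); -dof when the stem ends in a vowel (*tojobo*, *voka*).
The final sound of *levij* is /j/, which is a voiced consonant, so the suffix is -ba, giving *levijba*.
The final sound of *lasukfus* is /s/, which is a voiceless consonant, so the suffix is -va, giving *lasukfusva*.
The final sound of *hoba* is /a/, which is a vowel, so the suffix is -dof, giving *hobadof*.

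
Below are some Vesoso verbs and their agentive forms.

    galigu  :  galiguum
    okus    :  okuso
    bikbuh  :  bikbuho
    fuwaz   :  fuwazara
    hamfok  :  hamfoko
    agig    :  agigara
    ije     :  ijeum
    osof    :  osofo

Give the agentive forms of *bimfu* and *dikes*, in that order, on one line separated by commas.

bimfuum, dikeso

The pattern is voicing of the final sound: -o when the stem ends in a voiceless consonant (*okus*, *bikbuh*, *hamfok*, *osof*); -ara when the stem ends in a voiced consonant (*fuwaz*, *agig*); -um when the stem ends in a vowel (*galigu*, *ije*).
Since the final sound of *bimfu* is /u/ (a vowel), it takes -um, giving *bimfuum*.
*dikes* — final sound /s/ (a voiceless consonant) → -o → *dikeso*.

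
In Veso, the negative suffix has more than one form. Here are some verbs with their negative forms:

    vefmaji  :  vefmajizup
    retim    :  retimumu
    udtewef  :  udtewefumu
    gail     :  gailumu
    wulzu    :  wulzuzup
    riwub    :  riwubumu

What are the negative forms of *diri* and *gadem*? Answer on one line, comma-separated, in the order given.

dirizup, gademumu

The alternation tracks the final sound of the stem — -umu when the stem ends in a consonant (*retim*, *udtewef*, *gail*, *riwub*); -zup when the stem ends in a vowel (*vefmaji*, *wulzu*).
*diri* — final sound /i/ (a vowel) → -zup → *dirizup*.
The final sound of *gadem* is /m/, which is a consonant, so the suffix is -umu, giving *gademumu*.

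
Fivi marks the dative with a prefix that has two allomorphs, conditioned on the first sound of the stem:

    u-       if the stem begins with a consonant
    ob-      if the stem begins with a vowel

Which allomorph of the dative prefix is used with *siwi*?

*siwi*: first sound = /s/, a consonant → u-.

u-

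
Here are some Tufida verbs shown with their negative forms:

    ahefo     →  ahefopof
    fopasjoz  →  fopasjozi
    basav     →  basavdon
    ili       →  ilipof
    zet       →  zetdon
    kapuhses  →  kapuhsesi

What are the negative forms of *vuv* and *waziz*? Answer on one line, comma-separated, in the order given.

vuvdon, wazizi

The alternation tracks the final sound of the stem — -i when the stem ends in a sibilant (*fopasjoz*, *kapuhses*); -don when the stem ends in a non-sibilant consonant (*basav*, *zet*); -pof when the stem ends in a vowel (*ahefo*, *ili*).
*vuv*: final sound = /v/, a non-sibilant consonant → -don → *vuvdon*.
The final sound of *waziz* is /z/, which is a sibilant, so the suffix is -i, giving *wazizi*.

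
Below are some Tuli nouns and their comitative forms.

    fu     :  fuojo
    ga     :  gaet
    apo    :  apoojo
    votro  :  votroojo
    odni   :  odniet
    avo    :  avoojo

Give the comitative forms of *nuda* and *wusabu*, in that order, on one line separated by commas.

nudaet, wusabuojo

The suffix is conditioned by the last vowel: -ojo when the last vowel of the stem is a rounded vowel (*fu*, *apo*, *votro*, *avo*); -et when the last vowel of the stem is an unrounded vowel (*ga*, *odni*).
*nuda* — last vowel /a/ (an unrounded vowel) → -et → *nudaet*.
*wusabu* — last vowel /u/ (a rounded vowel) → -ojo → *wusabuojo*.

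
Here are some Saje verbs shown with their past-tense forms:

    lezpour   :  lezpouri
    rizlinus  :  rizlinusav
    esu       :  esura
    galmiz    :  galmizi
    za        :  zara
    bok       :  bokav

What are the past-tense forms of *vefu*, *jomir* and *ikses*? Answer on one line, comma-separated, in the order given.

The pattern is voicing of the final sound: -av when the stem ends in a voiceless consonant (*rizlinus*, *bok*); -i when the stem ends in a voiced consonant (*lezpour*, *galmiz*); -ra when the stem ends in a vowel (*esu*, *za*).
*vefu* — final sound /u/ (a vowel) → -ra → *vefura*.
The final sound of *jomir* is /r/, which is a voiced consonant, so the suffix is -i, giving *jomiri*.
The final sound of *ikses* is /s/, which is a voiceless consonant, so the suffix is -av, giving *iksesav*.

vefura, jomiri, iksesav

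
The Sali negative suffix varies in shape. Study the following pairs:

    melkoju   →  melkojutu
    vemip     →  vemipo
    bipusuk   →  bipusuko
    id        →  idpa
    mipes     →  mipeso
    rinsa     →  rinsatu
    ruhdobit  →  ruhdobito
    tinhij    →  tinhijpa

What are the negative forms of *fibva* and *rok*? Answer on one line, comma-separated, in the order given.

Looking at the final sound of each stem: -o when the stem ends in a voiceless consonant (*vemip*, *bipusuk*, *mipes*, *ruhdobit*); -pa when the stem ends in a voiced consonant (*id*, *tinhij*); -tu when the stem ends in a vowel (*melkoju*, *rinsa*).
The final sound of *fibva* is /a/, which is a vowel, so the suffix is -tu, giving *fibvatu*.
*rok* — final sound /k/ (a voiceless consonant) → -o → *roko*.

fibvatu, roko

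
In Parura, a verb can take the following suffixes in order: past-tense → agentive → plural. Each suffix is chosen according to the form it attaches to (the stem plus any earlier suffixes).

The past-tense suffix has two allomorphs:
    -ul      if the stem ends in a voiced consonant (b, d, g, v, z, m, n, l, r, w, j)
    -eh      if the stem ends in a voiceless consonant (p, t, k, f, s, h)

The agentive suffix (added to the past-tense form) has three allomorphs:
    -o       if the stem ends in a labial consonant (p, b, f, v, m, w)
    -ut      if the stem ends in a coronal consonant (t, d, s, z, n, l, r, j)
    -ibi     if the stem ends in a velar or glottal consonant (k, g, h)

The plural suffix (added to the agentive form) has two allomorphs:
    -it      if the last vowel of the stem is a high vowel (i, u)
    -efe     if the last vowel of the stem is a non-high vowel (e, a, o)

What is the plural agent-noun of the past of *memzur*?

*memzur* — final consonant /r/ (voiced) → -ul → *memzurul*.
Since the final consonant of the past-tense form *memzurul* is /l/ (coronal), it takes -ut, giving *memzurulut*.
Since the last vowel of the agentive form *memzurulut* is /u/ (a high vowel), it takes -it, giving *memzurulutit*.

memzurulutit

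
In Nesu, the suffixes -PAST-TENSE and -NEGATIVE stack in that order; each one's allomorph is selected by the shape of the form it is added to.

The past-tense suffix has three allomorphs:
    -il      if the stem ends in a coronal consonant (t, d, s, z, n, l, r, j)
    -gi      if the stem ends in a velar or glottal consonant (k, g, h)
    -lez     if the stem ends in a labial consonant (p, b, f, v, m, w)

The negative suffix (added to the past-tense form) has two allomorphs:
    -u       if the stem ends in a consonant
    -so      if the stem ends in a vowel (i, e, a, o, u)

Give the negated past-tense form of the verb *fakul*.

*fakul* — final consonant /l/ (coronal) → -il → *fakulil*.
The past-tense form *fakulil* — final sound /l/ (a consonant) → -u → *fakulilu*.

fakulilu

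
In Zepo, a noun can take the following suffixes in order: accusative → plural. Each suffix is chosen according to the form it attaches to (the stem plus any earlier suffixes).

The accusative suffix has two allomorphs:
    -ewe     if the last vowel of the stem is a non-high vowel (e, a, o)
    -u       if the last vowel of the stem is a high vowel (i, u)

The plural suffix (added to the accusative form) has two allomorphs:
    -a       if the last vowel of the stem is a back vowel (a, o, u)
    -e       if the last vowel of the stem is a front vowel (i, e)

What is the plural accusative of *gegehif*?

gegehifua

Since the last vowel of *gegehif* is /i/ (a high vowel), it takes -u, giving *gegehifu*.
Since the last vowel of the accusative form *gegehifu* is /u/ (a back vowel), it takes -a, giving *gegehifua*.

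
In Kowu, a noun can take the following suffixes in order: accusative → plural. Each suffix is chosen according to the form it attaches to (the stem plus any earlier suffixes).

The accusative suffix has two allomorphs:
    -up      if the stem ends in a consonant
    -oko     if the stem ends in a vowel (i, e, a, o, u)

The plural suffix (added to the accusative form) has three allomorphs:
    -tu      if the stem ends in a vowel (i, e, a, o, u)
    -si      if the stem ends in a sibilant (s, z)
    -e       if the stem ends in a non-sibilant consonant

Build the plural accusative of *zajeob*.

The final sound of *zajeob* is /b/, which is a consonant, so the accusative suffix is -up, giving *zajeobup*.
Since the final sound of the accusative form *zajeobup* is /p/ (a non-sibilant consonant), it takes -e, giving *zajeobupe*.

zajeobupe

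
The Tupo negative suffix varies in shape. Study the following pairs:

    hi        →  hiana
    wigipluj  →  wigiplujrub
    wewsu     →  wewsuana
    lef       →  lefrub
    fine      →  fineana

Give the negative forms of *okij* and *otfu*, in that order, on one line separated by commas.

okijrub, otfuana

The suffix is conditioned by the final sound: -rub when the stem ends in a consonant (*wigipluj*, *lef*); -ana when the stem ends in a vowel (*hi*, *wewsu*, *fine*).
The final sound of *okij* is /j/, which is a consonant, so the suffix is -rub, giving *okijrub*.
*otfu*: final sound = /u/, a vowel → -ana → *otfuana*.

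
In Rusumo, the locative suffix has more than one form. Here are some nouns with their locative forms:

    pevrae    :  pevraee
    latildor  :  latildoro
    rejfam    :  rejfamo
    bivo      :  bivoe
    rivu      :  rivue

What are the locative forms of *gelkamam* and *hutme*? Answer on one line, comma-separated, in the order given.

The pattern is consonant vs. vowel: -o when the stem ends in a consonant (*latildor*, *rejfam*); -e when the stem ends in a vowel (*pevrae*, *bivo*, *rivu*).
The final sound of *gelkamam* is /m/, which is a consonant, so the suffix is -o, giving *gelkamamo*.
Since the final sound of *hutme* is /e/ (a vowel), it takes -e, giving *hutmee*.

gelkamamo, hutmee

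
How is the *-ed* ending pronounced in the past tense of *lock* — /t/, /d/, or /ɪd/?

The stem *lock* ends in a voiceless consonant other than /t/.
The -ed suffix is realized as /ɪd/ after /t, d/; as /t/ after other voiceless consonants; and as /d/ after other voiced sounds.
So -ed on *lock* is pronounced /t/.

/t/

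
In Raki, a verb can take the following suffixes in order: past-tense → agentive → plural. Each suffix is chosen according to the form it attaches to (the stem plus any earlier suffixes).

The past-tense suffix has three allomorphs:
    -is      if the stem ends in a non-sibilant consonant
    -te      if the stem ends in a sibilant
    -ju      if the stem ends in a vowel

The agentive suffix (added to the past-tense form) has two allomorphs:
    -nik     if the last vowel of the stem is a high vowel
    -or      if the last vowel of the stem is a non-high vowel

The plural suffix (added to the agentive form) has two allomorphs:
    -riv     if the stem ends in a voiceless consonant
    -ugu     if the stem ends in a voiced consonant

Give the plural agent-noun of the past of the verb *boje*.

bojejunikriv

*boje*: final sound = /e/, a vowel → -ju → *bojeju*.
The last vowel of the past-tense form *bojeju* is /u/, which is a high vowel, so the agentive suffix is -nik, giving *bojejunik*.
Since the final consonant of the agentive form *bojejunik* is /k/ (voiceless), it takes -riv, giving *bojejunikriv*.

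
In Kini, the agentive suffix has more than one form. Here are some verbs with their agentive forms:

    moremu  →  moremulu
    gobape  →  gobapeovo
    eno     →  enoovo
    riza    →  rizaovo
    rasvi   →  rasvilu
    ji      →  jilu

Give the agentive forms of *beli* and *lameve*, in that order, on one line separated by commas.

The suffix is conditioned by the last vowel: -lu when the last vowel of the stem is a high vowel (*moremu*, *rasvi*, *ji*); -ovo when the last vowel of the stem is a non-high vowel (*gobape*, *eno*, *riza*).
Since the last vowel of *beli* is /i/ (a high vowel), it takes -lu, giving *belilu*.
Since the last vowel of *lameve* is /e/ (a non-high vowel), it takes -ovo, giving *lameveovo*.

belilu, lameveovo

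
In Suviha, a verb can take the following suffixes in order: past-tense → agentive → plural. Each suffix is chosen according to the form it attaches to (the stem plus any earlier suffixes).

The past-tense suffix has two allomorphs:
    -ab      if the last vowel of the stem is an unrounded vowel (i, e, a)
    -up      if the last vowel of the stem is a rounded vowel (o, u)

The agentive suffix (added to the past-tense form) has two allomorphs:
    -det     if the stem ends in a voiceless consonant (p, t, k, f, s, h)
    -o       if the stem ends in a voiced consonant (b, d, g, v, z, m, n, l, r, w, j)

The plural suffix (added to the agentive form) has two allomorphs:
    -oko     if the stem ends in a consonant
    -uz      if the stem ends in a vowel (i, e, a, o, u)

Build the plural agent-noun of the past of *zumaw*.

The last vowel of *zumaw* is /a/, which is an unrounded vowel, so the past-tense suffix is -ab, giving *zumawab*.
The final consonant of the past-tense form *zumawab* is /b/, which is voiced, so the agentive suffix is -o, giving *zumawabo*.
Since the final sound of the agentive form *zumawabo* is /o/ (a vowel), it takes -uz, giving *zumawabouz*.

zumawabouz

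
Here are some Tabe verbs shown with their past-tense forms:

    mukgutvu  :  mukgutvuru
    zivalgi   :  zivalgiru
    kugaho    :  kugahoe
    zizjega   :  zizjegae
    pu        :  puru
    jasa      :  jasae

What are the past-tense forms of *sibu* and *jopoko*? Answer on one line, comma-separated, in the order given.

The pattern is height harmony: -ru when the last vowel of the stem is a high vowel (*mukgutvu*, *zivalgi*, *pu*); -e when the last vowel of the stem is a non-high vowel (*kugaho*, *zizjega*, *jasa*).
*sibu* — last vowel /u/ (a high vowel) → -ru → *siburu*.
Since the last vowel of *jopoko* is /o/ (a non-high vowel), it takes -e, giving *jopokoe*.

siburu, jopokoe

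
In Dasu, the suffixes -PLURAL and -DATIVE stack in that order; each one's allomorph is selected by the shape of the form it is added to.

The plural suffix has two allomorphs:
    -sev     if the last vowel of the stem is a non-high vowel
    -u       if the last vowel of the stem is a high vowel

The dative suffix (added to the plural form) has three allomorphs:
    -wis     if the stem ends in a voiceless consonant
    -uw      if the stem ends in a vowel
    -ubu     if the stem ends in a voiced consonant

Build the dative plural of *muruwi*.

muruwiuuw

*muruwi*: last vowel = /i/, a high vowel → -u → *muruwiu*.
The plural form *muruwiu* — final sound /u/ (a vowel) → -uw → *muruwiuuw*.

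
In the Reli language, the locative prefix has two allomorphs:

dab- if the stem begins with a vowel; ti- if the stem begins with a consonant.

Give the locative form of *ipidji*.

dabipidji

The first sound of *ipidji* is /i/, which is a vowel, so the prefix is dab-, giving *dabipidji*.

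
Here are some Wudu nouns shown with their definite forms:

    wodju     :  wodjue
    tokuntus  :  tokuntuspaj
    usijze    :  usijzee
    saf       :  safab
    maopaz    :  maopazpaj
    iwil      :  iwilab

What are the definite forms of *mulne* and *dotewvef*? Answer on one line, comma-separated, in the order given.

mulnee, dotewvefab

The alternation tracks the final sound of the stem — -paj when the stem ends in a sibilant (*tokuntus*, *maopaz*); -ab when the stem ends in a non-sibilant consonant (*saf*, *iwil*); -e when the stem ends in a vowel (*wodju*, *usijze*).
*mulne*: final sound = /e/, a vowel → -e → *mulnee*.
*dotewvef* — final sound /f/ (a non-sibilant consonant) → -ab → *dotewvefab*.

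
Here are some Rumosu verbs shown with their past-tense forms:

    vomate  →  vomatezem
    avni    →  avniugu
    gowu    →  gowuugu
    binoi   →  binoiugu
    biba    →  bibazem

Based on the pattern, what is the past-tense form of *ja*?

The alternation tracks the last vowel of the stem — -ugu when the last vowel of the stem is a high vowel (*avni*, *gowu*, *binoi*); -zem when the last vowel of the stem is a non-high vowel (*vomate*, *biba*).
Since the last vowel of *ja* is /a/ (a non-high vowel), it takes -zem, giving *jazem*.

jazem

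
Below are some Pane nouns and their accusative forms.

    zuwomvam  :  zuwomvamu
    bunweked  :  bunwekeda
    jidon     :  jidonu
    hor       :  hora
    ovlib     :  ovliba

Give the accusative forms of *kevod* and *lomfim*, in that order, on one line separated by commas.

The alternation tracks the final consonant of the stem — -u when the stem ends in a nasal (*zuwomvam*, *jidon*); -a when the stem ends in a non-nasal consonant (*bunweked*, *hor*, *ovlib*).
*kevod*: final consonant = /d/, non-nasal → -a → *kevoda*.
The final consonant of *lomfim* is /m/, which is a nasal, so the suffix is -u, giving *lomfimu*.

kevoda, lomfimu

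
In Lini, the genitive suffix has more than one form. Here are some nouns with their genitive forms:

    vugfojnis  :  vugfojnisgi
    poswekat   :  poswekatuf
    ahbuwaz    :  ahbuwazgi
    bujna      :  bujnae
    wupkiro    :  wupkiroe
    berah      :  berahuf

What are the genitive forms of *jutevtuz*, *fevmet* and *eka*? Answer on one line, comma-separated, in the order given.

The suffix is conditioned by the final sound: -gi when the stem ends in a sibilant (*vugfojnis*, *ahbuwaz*); -uf when the stem ends in a non-sibilant consonant (*poswekat*, *berah*); -e when the stem ends in a vowel (*bujna*, *wupkiro*).
The final sound of *jutevtuz* is /z/, which is a sibilant, so the suffix is -gi, giving *jutevtuzgi*.
The final sound of *fevmet* is /t/, which is a non-sibilant consonant, so the suffix is -uf, giving *fevmetuf*.
*eka*: final sound = /a/, a vowel → -e → *ekae*.

jutevtuzgi, fevmetuf, ekae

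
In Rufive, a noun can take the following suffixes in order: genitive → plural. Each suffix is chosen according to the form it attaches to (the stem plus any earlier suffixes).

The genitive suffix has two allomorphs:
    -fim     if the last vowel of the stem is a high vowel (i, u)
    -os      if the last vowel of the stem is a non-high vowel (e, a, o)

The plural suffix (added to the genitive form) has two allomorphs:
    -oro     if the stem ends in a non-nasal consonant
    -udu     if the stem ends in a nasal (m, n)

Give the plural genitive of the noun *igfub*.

Since the last vowel of *igfub* is /u/ (a high vowel), it takes -fim, giving *igfubfim*.
Since the final consonant of the genitive form *igfubfim* is /m/ (a nasal), it takes -udu, giving *igfubfimudu*.

igfubfimudu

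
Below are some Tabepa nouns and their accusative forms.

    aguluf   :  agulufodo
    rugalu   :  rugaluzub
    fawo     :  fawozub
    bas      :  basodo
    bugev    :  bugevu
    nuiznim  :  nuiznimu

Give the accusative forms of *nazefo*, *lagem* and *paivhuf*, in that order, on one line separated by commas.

Looking at the final sound of each stem: -odo when the stem ends in a voiceless consonant (*aguluf*, *bas*); -u when the stem ends in a voiced consonant (*bugev*, *nuiznim*); -zub when the stem ends in a vowel (*rugalu*, *fawo*).
The final sound of *nazefo* is /o/, which is a vowel, so the suffix is -zub, giving *nazefozub*.
*lagem* — final sound /m/ (a voiced consonant) → -u → *lagemu*.
The final sound of *paivhuf* is /f/, which is a voiceless consonant, so the suffix is -odo, giving *paivhufodo*.

nazefozub, lagemu, paivhufodo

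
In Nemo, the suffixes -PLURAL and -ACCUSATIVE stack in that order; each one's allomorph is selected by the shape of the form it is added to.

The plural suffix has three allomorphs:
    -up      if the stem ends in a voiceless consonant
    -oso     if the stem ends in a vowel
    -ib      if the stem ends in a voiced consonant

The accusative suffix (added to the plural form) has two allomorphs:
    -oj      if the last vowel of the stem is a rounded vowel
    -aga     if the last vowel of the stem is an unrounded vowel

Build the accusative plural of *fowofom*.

*fowofom* — final sound /m/ (a voiced consonant) → -ib → *fowofomib*.
Since the last vowel of the plural form *fowofomib* is /i/ (an unrounded vowel), it takes -aga, giving *fowofomibaga*.

fowofomibaga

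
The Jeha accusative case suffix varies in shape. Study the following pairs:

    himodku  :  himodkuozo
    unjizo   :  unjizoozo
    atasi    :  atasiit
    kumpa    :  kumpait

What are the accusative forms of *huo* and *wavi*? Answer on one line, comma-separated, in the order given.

huoozo, waviit

The pattern is rounding harmony: -ozo when the last vowel of the stem is a rounded vowel (*himodku*, *unjizo*); -it when the last vowel of the stem is an unrounded vowel (*atasi*, *kumpa*).
*huo*: last vowel = /o/, a rounded vowel → -ozo → *huoozo*.
*wavi* — last vowel /i/ (an unrounded vowel) → -it → *waviit*.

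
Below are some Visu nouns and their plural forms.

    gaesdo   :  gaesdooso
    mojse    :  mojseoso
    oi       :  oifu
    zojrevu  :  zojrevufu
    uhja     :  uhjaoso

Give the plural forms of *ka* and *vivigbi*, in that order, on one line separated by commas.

The alternation tracks the last vowel of the stem — -fu when the last vowel of the stem is a high vowel (*oi*, *zojrevu*); -oso when the last vowel of the stem is a non-high vowel (*gaesdo*, *mojse*, *uhja*).
Since the last vowel of *ka* is /a/ (a non-high vowel), it takes -oso, giving *kaoso*.
Since the last vowel of *vivigbi* is /i/ (a high vowel), it takes -fu, giving *vivigbifu*.

kaoso, vivigbifu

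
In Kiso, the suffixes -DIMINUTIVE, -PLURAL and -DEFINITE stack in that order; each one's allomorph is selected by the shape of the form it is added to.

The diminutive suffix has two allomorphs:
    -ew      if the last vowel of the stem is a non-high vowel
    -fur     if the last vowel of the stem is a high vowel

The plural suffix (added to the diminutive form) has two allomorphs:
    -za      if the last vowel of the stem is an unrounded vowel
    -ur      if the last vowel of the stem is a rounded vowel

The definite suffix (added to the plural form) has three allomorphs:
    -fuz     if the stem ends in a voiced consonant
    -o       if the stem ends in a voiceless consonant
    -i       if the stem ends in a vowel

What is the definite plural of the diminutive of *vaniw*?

vaniwfururfuz

The last vowel of *vaniw* is /i/, which is a high vowel, so the diminutive suffix is -fur, giving *vaniwfur*.
The last vowel of the diminutive form *vaniwfur* is /u/, which is a rounded vowel, so the plural suffix is -ur, giving *vaniwfurur*.
The plural form *vaniwfurur* — final sound /r/ (a voiced consonant) → -fuz → *vaniwfururfuz*.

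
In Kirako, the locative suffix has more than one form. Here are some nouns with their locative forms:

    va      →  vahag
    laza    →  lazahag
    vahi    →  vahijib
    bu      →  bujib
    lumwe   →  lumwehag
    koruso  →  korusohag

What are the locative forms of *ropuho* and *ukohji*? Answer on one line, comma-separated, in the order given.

ropuhohag, ukohjijib

The pattern is height harmony: -jib when the last vowel of the stem is a high vowel (*vahi*, *bu*); -hag when the last vowel of the stem is a non-high vowel (*va*, *laza*, *lumwe*, *koruso*).
Since the last vowel of *ropuho* is /o/ (a non-high vowel), it takes -hag, giving *ropuhohag*.
Since the last vowel of *ukohji* is /i/ (a high vowel), it takes -jib, giving *ukohjijib*.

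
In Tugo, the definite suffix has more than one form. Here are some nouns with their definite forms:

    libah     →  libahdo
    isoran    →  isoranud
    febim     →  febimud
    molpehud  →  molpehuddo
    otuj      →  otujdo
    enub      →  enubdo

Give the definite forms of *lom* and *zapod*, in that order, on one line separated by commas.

The suffix is conditioned by the final consonant: -ud when the stem ends in a nasal (*isoran*, *febim*); -do when the stem ends in a non-nasal consonant (*libah*, *molpehud*, *otuj*, *enub*).
*lom* — final consonant /m/ (a nasal) → -ud → *lomud*.
The final consonant of *zapod* is /d/, which is non-nasal, so the suffix is -do, giving *zapoddo*.

lomud, zapoddo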